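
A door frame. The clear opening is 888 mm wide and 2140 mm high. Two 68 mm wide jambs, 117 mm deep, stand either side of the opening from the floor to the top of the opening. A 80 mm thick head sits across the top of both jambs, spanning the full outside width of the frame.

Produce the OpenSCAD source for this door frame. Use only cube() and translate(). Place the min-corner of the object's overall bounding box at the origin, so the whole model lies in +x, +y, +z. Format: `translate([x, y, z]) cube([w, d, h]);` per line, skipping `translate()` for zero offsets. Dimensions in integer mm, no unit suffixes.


cube([68, 117, 2140]);
translate([956, 0, 0]) cube([68, 117, 2140]);
translate([0, 0, 2140]) cube([1024, 117, 80]);


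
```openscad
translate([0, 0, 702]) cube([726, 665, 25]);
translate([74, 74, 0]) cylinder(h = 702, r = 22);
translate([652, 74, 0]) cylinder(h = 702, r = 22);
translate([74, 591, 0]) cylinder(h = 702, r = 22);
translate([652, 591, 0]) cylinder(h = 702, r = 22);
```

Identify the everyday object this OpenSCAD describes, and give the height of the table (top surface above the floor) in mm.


A table. The table height is 727 mm.

A 726×665×25 slab sits at z = 702 on four Ø44 mm round legs — a table. The top surface is at 702 + 25 = 727 mm.


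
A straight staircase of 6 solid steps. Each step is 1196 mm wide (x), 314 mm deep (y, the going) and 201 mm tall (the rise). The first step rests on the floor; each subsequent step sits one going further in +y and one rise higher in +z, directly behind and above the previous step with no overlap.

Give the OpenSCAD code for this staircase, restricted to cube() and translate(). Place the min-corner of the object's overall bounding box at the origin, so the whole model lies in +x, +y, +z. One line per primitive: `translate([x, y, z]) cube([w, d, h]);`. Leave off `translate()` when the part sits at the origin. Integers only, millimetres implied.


cube([1196, 314, 201]);
translate([0, 314, 201]) cube([1196, 314, 201]);
translate([0, 628, 402]) cube([1196, 314, 201]);
translate([0, 942, 603]) cube([1196, 314, 201]);
translate([0, 1256, 804]) cube([1196, 314, 201]);
translate([0, 1570, 1005]) cube([1196, 314, 201]);


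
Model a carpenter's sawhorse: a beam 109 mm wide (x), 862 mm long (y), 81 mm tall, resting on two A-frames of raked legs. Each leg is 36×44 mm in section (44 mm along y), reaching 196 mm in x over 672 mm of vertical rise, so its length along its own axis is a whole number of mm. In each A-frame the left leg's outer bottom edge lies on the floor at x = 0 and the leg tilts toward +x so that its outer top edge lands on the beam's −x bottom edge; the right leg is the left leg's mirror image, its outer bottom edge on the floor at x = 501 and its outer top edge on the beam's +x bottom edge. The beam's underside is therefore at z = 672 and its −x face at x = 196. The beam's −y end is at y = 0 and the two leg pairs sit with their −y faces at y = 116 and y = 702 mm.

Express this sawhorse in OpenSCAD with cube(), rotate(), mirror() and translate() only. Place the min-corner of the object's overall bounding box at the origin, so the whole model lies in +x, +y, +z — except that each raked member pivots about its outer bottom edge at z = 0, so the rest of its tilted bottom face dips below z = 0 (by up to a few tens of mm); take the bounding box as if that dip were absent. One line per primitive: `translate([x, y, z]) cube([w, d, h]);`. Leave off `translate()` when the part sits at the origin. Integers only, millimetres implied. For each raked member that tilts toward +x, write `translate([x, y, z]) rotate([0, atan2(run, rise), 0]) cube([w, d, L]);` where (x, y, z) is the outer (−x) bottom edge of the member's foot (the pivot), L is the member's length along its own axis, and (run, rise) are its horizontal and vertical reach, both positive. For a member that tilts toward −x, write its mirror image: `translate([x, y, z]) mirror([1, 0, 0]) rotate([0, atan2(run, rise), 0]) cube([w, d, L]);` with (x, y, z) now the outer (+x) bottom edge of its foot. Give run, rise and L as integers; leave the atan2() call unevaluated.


// leg length = √(196² + 672²) = 700
// right-leg outer foot x = 2·196 + 109 = 501
// beam min-corner = (196, 0, 672)
translate([196, 0, 672]) cube([109, 862, 81]);
translate([0, 116, 0]) rotate([0, atan2(196, 672), 0]) cube([36, 44, 700]);
translate([501, 116, 0]) mirror([1, 0, 0]) rotate([0, atan2(196, 672), 0]) cube([36, 44, 700]);
translate([0, 702, 0]) rotate([0, atan2(196, 672), 0]) cube([36, 44, 700]);
translate([501, 702, 0]) mirror([1, 0, 0]) rotate([0, atan2(196, 672), 0]) cube([36, 44, 700]);


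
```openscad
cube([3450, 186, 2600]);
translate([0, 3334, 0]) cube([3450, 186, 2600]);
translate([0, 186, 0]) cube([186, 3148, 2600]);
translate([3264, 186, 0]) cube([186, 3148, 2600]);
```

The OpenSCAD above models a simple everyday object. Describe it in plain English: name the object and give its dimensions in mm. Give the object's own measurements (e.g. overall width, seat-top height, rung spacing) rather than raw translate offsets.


The wall frame of a small rectangular building: four walls, each 2600 mm tall and 186 mm thick, enclosing a footprint 3450 mm (x) by 3520 mm (y) outside-to-outside, with no floor or roof. The front and back walls (the −y and +y sides) span the full width; the two side walls fit between them.


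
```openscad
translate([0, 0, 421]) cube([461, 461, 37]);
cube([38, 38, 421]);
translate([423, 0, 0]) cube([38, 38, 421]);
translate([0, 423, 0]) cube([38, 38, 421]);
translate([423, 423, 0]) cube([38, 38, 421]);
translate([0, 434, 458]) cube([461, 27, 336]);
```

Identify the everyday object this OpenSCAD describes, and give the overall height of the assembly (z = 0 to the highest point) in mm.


A chair. The overall height is 794 mm.

A slab on four corner posts with a tall panel at the back — a chair. The seat slab sits at z = 421 with thickness 37, and the 336 mm backrest starts at the seat top, so the overall height is 421 + 37 + 336 = 794 mm.


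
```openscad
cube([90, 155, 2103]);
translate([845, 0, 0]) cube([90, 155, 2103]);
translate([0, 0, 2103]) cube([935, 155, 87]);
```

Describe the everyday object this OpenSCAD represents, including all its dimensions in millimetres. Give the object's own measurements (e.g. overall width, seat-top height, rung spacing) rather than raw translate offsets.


A door frame. The clear opening is 755 mm wide and 2103 mm high. Two 90 mm wide jambs, 155 mm deep, stand either side of the opening from the floor to the top of the opening. A 87 mm thick head sits across the top of both jambs, spanning the full outside width of the frame.


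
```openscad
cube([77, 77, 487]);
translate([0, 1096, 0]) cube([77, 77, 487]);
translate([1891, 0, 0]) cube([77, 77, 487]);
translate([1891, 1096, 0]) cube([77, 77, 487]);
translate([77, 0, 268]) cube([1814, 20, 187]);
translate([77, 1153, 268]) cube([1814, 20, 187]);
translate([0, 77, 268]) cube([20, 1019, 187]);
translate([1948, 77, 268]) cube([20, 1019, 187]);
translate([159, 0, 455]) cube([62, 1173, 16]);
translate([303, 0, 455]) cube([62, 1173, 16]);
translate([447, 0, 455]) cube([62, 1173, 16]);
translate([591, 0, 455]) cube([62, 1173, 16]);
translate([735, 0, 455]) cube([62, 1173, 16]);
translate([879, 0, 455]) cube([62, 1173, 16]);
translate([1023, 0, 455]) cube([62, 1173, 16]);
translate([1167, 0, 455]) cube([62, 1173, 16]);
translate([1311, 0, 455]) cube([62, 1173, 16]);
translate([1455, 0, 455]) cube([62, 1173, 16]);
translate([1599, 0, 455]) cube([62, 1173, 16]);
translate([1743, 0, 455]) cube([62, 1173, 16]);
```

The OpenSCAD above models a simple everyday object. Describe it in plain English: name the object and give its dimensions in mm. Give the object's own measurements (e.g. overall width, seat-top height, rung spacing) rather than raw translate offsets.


A bed frame 1968 mm long (x) by 1173 mm wide (y). Four 77×77 mm corner posts, 487 mm tall, at the corners of the footprint. Four rails of 20 mm thickness and 187 mm height run between adjacent posts with their undersides at z = 268 mm, their outer faces flush with the outside of the frame (the two x-running rails run between the posts' inner faces; the two y-running rails run between the posts' inner faces). 12 slats, each 62 mm wide (x) and 16 mm thick, lie across the top of the two x-running rails, running the full 1173 mm width of the frame in y; along x they sit between the end posts with a 82 mm gap after the −x posts and between neighbouring slats, leaving 86 mm before the +x posts.


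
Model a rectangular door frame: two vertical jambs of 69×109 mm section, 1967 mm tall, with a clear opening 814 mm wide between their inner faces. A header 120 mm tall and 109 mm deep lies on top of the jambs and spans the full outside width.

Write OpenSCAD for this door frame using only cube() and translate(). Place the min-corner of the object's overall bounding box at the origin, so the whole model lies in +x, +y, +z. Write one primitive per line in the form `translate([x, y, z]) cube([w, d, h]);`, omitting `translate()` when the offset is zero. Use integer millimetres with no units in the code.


cube([69, 109, 1967]);
translate([883, 0, 0]) cube([69, 109, 1967]);
translate([0, 0, 1967]) cube([952, 109, 120]);


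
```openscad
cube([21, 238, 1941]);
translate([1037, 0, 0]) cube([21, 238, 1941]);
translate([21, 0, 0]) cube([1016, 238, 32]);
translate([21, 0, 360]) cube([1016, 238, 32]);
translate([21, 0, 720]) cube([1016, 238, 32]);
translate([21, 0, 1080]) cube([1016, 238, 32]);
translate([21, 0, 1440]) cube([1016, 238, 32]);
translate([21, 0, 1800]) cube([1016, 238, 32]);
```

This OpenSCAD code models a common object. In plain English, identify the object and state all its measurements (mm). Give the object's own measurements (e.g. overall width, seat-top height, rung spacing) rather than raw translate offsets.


An open bookshelf. Two side panels, each 21 mm thick, 238 mm deep and 1941 mm tall, stand 1058 mm apart (outside-to-outside). Between them sit 6 shelves, each 32 mm thick and 238 mm deep, spanning the full gap between the sides. The bottom shelf rests on the floor (its underside at z = 0) and the clear gap between one shelf's top and the next shelf's underside is 328 mm.


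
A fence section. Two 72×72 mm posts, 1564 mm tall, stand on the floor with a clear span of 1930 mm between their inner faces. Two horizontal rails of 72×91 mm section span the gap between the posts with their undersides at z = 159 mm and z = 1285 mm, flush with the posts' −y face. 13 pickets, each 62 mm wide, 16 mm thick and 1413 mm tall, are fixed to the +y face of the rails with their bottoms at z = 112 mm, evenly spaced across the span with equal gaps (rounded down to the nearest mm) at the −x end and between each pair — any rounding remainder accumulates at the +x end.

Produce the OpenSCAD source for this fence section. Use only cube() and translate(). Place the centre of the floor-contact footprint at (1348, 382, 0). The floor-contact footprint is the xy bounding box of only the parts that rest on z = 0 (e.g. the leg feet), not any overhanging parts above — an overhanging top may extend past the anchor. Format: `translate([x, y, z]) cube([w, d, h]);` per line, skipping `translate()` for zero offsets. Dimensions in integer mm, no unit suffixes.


translate([311, 346, 0]) cube([72, 72, 1564]);
translate([2313, 346, 0]) cube([72, 72, 1564]);
translate([383, 346, 159]) cube([1930, 72, 91]);
translate([383, 346, 1285]) cube([1930, 72, 91]);
translate([463, 418, 112]) cube([62, 16, 1413]);
translate([605, 418, 112]) cube([62, 16, 1413]);
translate([747, 418, 112]) cube([62, 16, 1413]);
translate([889, 418, 112]) cube([62, 16, 1413]);
translate([1031, 418, 112]) cube([62, 16, 1413]);
translate([1173, 418, 112]) cube([62, 16, 1413]);
translate([1315, 418, 112]) cube([62, 16, 1413]);
translate([1457, 418, 112]) cube([62, 16, 1413]);
translate([1599, 418, 112]) cube([62, 16, 1413]);
translate([1741, 418, 112]) cube([62, 16, 1413]);
translate([1883, 418, 112]) cube([62, 16, 1413]);
translate([2025, 418, 112]) cube([62, 16, 1413]);
translate([2167, 418, 112]) cube([62, 16, 1413]);


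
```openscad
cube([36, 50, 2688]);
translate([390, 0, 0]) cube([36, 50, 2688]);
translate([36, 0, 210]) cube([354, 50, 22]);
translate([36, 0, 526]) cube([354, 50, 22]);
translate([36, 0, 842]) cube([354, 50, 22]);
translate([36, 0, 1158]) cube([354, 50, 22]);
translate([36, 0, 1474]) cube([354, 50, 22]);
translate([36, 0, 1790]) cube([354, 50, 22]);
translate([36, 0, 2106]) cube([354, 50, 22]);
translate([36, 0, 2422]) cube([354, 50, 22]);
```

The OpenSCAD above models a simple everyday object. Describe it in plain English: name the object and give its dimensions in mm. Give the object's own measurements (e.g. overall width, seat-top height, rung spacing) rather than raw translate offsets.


A straight ladder. Two 36×50 mm vertical rails, 2688 mm tall, stand 426 mm apart (outside-to-outside) with their front faces coplanar on the −y side. 8 rungs, each 50 mm deep and 22 mm tall, span between the inner faces of the rails, front faces flush with the rails. The lowest rung's underside is at z = 210 mm and rungs are spaced 316 mm apart (underside to underside).


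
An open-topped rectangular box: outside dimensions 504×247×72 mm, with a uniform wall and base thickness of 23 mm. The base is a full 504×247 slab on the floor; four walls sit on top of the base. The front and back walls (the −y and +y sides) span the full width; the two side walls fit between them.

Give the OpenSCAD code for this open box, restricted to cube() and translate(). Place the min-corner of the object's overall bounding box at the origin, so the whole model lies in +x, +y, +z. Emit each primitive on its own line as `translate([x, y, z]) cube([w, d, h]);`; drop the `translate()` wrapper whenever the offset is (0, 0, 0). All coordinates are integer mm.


cube([504, 247, 23]);
translate([0, 0, 23]) cube([504, 23, 49]);
translate([0, 224, 23]) cube([504, 23, 49]);
translate([0, 23, 23]) cube([23, 201, 49]);
translate([481, 23, 23]) cube([23, 201, 49]);


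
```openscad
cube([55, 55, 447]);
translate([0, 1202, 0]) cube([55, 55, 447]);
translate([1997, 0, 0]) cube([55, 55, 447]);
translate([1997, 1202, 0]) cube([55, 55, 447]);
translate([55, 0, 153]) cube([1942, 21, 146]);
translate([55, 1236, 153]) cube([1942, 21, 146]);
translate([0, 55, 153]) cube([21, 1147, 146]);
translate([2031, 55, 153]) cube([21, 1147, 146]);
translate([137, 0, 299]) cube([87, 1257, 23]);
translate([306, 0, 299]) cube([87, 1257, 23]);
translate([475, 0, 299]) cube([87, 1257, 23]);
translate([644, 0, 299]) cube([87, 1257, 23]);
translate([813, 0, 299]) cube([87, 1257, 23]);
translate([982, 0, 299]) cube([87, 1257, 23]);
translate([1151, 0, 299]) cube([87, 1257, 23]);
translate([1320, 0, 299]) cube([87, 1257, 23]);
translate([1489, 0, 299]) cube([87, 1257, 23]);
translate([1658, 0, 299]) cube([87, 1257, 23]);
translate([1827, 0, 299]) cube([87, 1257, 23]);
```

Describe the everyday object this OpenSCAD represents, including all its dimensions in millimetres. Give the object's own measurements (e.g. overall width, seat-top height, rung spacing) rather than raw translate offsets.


A bed frame 2052 mm long (x) by 1257 mm wide (y). Four 55×55 mm corner posts, 447 mm tall, at the corners of the footprint. Four rails of 21 mm thickness and 146 mm height run between adjacent posts with their undersides at z = 153 mm, their outer faces flush with the outside of the frame (the two x-running rails run between the posts' inner faces; the two y-running rails run between the posts' inner faces). 11 slats, each 87 mm wide (x) and 23 mm thick, lie across the top of the two x-running rails, running the full 1257 mm width of the frame in y; along x they sit between the end posts with a 82 mm gap after the −x posts and between neighbouring slats, leaving 83 mm before the +x posts.


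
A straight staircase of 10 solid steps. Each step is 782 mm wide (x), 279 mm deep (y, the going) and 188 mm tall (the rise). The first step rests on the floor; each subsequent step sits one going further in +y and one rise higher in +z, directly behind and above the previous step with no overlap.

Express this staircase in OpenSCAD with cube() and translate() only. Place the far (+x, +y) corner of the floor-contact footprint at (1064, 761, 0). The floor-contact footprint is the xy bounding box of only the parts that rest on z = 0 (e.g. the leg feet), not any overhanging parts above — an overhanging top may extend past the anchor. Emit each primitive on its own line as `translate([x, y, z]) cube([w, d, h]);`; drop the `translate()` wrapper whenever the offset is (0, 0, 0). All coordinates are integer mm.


translate([282, 482, 0]) cube([782, 279, 188]);
translate([282, 761, 188]) cube([782, 279, 188]);
translate([282, 1040, 376]) cube([782, 279, 188]);
translate([282, 1319, 564]) cube([782, 279, 188]);
translate([282, 1598, 752]) cube([782, 279, 188]);
translate([282, 1877, 940]) cube([782, 279, 188]);
translate([282, 2156, 1128]) cube([782, 279, 188]);
translate([282, 2435, 1316]) cube([782, 279, 188]);
translate([282, 2714, 1504]) cube([782, 279, 188]);
translate([282, 2993, 1692]) cube([782, 279, 188]);


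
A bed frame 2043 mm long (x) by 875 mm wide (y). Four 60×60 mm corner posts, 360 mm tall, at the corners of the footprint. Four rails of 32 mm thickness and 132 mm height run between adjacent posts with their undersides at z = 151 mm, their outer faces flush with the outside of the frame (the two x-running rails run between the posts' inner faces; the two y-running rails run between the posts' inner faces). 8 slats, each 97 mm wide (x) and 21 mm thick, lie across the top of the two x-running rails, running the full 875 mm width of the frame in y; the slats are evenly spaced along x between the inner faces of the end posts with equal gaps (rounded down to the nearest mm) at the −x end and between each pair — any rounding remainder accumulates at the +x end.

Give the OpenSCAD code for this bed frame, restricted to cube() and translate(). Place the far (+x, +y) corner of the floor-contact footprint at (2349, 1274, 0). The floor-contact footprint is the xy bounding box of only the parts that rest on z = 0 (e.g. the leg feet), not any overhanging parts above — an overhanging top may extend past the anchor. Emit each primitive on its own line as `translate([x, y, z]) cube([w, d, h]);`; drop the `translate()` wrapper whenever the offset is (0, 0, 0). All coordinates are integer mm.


translate([306, 399, 0]) cube([60, 60, 360]);
translate([306, 1214, 0]) cube([60, 60, 360]);
translate([2289, 399, 0]) cube([60, 60, 360]);
translate([2289, 1214, 0]) cube([60, 60, 360]);
translate([366, 399, 151]) cube([1923, 32, 132]);
translate([366, 1242, 151]) cube([1923, 32, 132]);
translate([306, 459, 151]) cube([32, 755, 132]);
translate([2317, 459, 151]) cube([32, 755, 132]);
translate([493, 399, 283]) cube([97, 875, 21]);
translate([717, 399, 283]) cube([97, 875, 21]);
translate([941, 399, 283]) cube([97, 875, 21]);
translate([1165, 399, 283]) cube([97, 875, 21]);
translate([1389, 399, 283]) cube([97, 875, 21]);
translate([1613, 399, 283]) cube([97, 875, 21]);
translate([1837, 399, 283]) cube([97, 875, 21]);
translate([2061, 399, 283]) cube([97, 875, 21]);


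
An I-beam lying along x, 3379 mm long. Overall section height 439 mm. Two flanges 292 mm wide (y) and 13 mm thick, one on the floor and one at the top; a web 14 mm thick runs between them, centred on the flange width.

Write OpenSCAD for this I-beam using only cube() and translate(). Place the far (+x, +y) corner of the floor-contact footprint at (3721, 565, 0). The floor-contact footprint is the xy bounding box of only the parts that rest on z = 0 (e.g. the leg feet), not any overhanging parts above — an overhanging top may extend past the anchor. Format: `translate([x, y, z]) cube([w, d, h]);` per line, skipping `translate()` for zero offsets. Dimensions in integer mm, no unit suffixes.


translate([342, 273, 0]) cube([3379, 292, 13]);
translate([342, 412, 13]) cube([3379, 14, 413]);
translate([342, 273, 426]) cube([3379, 292, 13]);


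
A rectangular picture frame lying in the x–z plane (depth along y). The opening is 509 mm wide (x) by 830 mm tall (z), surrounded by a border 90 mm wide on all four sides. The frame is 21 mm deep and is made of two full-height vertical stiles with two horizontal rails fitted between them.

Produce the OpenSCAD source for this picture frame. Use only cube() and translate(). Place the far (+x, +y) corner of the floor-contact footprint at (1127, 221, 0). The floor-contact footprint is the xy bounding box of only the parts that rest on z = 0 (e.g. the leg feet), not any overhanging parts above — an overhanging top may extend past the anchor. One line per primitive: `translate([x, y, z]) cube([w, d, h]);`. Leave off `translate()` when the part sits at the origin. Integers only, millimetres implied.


translate([438, 200, 0]) cube([90, 21, 1010]);
translate([1037, 200, 0]) cube([90, 21, 1010]);
translate([528, 200, 0]) cube([509, 21, 90]);
translate([528, 200, 920]) cube([509, 21, 90]);


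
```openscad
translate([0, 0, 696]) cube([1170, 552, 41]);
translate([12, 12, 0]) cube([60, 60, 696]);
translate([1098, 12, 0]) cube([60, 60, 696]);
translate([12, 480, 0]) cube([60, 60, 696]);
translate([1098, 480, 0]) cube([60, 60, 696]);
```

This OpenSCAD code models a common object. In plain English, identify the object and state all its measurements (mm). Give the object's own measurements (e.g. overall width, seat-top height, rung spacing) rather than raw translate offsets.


A table: top 1170 mm (x) × 552 mm (y), 41 mm thick, upper face at z = 737 mm, on four 60×60 mm square legs, each inset 12 mm from the nearest pair of top edges from z = 0 to the bottom of the top.


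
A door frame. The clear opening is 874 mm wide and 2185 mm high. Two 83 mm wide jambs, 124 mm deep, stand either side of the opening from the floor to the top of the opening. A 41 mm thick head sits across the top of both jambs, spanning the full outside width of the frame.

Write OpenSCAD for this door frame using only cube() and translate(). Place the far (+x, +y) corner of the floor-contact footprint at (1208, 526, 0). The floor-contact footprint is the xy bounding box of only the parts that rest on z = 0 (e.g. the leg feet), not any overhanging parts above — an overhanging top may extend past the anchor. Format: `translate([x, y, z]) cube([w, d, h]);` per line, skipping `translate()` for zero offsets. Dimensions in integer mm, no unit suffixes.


translate([168, 402, 0]) cube([83, 124, 2185]);
translate([1125, 402, 0]) cube([83, 124, 2185]);
translate([168, 402, 2185]) cube([1040, 124, 41]);


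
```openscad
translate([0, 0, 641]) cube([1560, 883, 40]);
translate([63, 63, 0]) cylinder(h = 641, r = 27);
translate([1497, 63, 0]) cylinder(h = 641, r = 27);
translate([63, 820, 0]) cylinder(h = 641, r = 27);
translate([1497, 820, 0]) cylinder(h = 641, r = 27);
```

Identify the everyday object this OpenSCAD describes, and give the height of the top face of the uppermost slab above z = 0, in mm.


A table. The table height is 681 mm.

A 1560×883×40 slab sits at z = 641 on four Ø54 mm round legs — a table. The top surface is at 641 + 40 = 681 mm.


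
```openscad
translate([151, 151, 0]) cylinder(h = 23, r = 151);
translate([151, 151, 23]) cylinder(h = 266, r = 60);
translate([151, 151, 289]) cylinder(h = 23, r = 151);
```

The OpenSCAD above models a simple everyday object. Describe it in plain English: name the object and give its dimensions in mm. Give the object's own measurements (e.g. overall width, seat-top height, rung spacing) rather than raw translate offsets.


A spool: two coaxial disc flanges of radius 151 mm and thickness 23 mm, joined by a core cylinder of radius 60 mm and height 266 mm. The lower flange rests on z = 0 and the three cylinders share a vertical axis.


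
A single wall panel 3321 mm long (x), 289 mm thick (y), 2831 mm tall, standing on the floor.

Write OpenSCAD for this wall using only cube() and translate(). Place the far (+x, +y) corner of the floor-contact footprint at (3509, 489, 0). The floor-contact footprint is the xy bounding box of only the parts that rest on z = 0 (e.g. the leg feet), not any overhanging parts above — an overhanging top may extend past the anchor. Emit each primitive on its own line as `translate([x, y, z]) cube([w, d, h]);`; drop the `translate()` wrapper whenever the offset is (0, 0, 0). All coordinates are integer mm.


translate([188, 200, 0]) cube([3321, 289, 2831]);


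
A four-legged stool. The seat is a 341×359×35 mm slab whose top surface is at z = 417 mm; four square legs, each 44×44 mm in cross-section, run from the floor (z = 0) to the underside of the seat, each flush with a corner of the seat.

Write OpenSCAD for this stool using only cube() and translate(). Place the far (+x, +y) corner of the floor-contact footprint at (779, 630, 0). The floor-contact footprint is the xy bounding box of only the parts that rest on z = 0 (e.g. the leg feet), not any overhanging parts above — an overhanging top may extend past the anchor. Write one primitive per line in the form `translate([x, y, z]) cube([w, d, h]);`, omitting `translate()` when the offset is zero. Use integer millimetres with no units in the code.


translate([438, 271, 382]) cube([341, 359, 35]);
translate([438, 271, 0]) cube([44, 44, 382]);
translate([735, 271, 0]) cube([44, 44, 382]);
translate([438, 586, 0]) cube([44, 44, 382]);
translate([735, 586, 0]) cube([44, 44, 382]);


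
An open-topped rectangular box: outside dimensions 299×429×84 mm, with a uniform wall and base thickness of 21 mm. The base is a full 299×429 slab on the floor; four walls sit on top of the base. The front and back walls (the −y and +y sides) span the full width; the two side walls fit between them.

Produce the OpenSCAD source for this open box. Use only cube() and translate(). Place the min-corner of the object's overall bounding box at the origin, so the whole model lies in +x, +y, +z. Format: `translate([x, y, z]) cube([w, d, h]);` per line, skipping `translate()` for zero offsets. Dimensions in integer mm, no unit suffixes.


cube([299, 429, 21]);
translate([0, 0, 21]) cube([299, 21, 63]);
translate([0, 408, 21]) cube([299, 21, 63]);
translate([0, 21, 21]) cube([21, 387, 63]);
translate([278, 21, 21]) cube([21, 387, 63]);


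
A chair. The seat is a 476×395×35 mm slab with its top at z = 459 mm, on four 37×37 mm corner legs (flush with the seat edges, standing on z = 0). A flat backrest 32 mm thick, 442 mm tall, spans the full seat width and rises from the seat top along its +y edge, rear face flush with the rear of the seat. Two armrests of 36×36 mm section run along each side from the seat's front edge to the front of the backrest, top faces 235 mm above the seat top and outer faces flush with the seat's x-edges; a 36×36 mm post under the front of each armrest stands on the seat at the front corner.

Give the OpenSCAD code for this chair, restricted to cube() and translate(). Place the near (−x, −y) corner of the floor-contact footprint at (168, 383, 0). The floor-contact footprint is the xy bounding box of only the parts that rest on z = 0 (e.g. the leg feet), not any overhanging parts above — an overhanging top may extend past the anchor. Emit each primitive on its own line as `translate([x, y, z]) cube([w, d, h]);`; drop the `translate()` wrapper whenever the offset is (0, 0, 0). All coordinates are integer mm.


translate([168, 383, 424]) cube([476, 395, 35]);
translate([168, 383, 0]) cube([37, 37, 424]);
translate([607, 383, 0]) cube([37, 37, 424]);
translate([168, 741, 0]) cube([37, 37, 424]);
translate([607, 741, 0]) cube([37, 37, 424]);
translate([168, 746, 459]) cube([476, 32, 442]);
translate([168, 383, 658]) cube([36, 363, 36]);
translate([608, 383, 658]) cube([36, 363, 36]);
translate([168, 383, 459]) cube([36, 36, 199]);
translate([608, 383, 459]) cube([36, 36, 199]);


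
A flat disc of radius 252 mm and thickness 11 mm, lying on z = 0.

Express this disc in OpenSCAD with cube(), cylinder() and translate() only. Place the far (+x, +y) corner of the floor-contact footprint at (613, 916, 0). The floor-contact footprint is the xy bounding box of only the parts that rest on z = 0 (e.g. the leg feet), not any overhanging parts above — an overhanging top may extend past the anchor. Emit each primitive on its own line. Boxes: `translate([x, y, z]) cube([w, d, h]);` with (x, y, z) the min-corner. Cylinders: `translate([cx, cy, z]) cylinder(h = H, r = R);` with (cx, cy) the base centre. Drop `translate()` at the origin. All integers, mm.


translate([361, 664, 0]) cylinder(h = 11, r = 252);


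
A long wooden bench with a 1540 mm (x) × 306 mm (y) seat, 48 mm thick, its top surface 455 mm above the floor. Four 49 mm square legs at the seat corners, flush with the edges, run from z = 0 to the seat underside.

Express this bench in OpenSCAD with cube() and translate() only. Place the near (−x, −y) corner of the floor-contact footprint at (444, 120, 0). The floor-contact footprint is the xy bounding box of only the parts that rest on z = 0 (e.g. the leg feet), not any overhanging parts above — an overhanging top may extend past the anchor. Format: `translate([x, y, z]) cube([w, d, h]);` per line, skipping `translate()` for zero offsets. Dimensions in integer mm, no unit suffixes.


translate([444, 120, 407]) cube([1540, 306, 48]);
translate([444, 120, 0]) cube([49, 49, 407]);
translate([444, 377, 0]) cube([49, 49, 407]);
translate([1935, 120, 0]) cube([49, 49, 407]);
translate([1935, 377, 0]) cube([49, 49, 407]);


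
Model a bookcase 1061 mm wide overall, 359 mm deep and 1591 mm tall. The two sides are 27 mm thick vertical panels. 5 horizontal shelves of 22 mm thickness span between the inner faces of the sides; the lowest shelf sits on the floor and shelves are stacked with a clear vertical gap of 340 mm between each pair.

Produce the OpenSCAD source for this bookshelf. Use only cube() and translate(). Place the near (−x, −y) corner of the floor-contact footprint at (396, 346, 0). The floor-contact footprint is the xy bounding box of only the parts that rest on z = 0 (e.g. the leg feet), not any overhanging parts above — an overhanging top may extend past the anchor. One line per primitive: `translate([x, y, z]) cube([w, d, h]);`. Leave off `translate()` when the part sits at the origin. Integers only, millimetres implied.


translate([396, 346, 0]) cube([27, 359, 1591]);
translate([1430, 346, 0]) cube([27, 359, 1591]);
translate([423, 346, 0]) cube([1007, 359, 22]);
translate([423, 346, 362]) cube([1007, 359, 22]);
translate([423, 346, 724]) cube([1007, 359, 22]);
translate([423, 346, 1086]) cube([1007, 359, 22]);
translate([423, 346, 1448]) cube([1007, 359, 22]);


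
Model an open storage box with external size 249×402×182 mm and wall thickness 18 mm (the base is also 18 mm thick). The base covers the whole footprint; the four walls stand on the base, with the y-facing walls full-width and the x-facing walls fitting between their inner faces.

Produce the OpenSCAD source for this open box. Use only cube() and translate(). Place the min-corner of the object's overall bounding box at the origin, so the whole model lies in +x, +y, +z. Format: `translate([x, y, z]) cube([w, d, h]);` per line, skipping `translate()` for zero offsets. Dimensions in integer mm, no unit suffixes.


cube([249, 402, 18]);
translate([0, 0, 18]) cube([249, 18, 164]);
translate([0, 384, 18]) cube([249, 18, 164]);
translate([0, 18, 18]) cube([18, 366, 164]);
translate([231, 18, 18]) cube([18, 366, 164]);


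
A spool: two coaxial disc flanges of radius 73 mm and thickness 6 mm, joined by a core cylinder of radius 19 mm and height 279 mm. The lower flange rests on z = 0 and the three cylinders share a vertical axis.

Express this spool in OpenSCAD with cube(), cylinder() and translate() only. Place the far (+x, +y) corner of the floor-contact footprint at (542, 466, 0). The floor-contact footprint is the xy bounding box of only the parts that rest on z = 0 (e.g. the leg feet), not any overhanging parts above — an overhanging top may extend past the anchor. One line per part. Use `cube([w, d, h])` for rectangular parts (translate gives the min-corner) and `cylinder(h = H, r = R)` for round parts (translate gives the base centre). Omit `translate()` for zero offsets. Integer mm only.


translate([469, 393, 0]) cylinder(h = 6, r = 73);
translate([469, 393, 6]) cylinder(h = 279, r = 19);
translate([469, 393, 285]) cylinder(h = 6, r = 73);


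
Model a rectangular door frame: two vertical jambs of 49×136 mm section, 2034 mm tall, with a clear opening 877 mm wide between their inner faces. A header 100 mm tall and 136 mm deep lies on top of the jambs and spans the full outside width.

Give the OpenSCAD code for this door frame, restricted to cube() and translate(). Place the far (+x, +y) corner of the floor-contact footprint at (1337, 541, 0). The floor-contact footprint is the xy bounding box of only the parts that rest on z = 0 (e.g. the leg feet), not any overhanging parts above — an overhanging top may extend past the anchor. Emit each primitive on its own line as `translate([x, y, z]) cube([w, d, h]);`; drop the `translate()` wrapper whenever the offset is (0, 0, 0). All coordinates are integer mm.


translate([362, 405, 0]) cube([49, 136, 2034]);
translate([1288, 405, 0]) cube([49, 136, 2034]);
translate([362, 405, 2034]) cube([975, 136, 100]);


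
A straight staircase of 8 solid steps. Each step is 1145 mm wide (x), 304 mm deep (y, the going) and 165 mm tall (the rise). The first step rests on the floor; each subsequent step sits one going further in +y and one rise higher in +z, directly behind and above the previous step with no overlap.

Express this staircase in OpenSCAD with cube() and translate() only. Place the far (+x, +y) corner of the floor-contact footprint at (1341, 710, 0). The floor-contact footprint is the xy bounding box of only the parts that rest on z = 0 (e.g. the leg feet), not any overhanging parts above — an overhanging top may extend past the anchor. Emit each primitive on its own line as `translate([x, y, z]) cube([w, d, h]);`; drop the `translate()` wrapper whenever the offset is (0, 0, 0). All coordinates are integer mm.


translate([196, 406, 0]) cube([1145, 304, 165]);
translate([196, 710, 165]) cube([1145, 304, 165]);
translate([196, 1014, 330]) cube([1145, 304, 165]);
translate([196, 1318, 495]) cube([1145, 304, 165]);
translate([196, 1622, 660]) cube([1145, 304, 165]);
translate([196, 1926, 825]) cube([1145, 304, 165]);
translate([196, 2230, 990]) cube([1145, 304, 165]);
translate([196, 2534, 1155]) cube([1145, 304, 165]);


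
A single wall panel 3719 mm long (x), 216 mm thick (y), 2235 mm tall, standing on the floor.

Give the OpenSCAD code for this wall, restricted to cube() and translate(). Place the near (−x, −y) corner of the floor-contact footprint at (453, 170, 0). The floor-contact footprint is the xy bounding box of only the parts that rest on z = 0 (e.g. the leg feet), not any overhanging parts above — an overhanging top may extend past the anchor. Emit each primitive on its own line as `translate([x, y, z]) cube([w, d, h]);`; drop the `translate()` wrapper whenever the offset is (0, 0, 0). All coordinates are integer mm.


translate([453, 170, 0]) cube([3719, 216, 2235]);


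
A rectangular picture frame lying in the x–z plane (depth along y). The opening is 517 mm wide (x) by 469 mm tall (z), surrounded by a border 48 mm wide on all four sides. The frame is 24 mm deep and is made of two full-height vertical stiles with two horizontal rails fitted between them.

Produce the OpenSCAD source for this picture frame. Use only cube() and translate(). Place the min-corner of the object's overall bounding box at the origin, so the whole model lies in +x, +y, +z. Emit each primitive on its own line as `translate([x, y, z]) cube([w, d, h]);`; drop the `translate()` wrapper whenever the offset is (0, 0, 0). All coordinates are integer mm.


cube([48, 24, 565]);
translate([565, 0, 0]) cube([48, 24, 565]);
translate([48, 0, 0]) cube([517, 24, 48]);
translate([48, 0, 517]) cube([517, 24, 48]);


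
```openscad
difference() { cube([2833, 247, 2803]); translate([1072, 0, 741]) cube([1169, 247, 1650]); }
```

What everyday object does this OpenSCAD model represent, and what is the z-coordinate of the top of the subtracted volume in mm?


A wall with a window opening. The window head height is 2391 mm.

A wall with a rectangular opening subtracted — a window. Sill at z = 741, opening 1650 mm tall, so the head is at 741 + 1650 = 2391 mm.


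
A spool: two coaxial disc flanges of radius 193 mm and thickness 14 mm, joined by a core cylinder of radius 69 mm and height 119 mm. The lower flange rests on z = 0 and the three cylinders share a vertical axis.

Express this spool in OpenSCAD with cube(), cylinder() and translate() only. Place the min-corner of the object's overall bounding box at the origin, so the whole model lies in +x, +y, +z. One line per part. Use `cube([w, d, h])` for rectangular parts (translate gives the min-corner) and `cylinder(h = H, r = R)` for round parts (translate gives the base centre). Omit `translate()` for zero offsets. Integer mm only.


translate([193, 193, 0]) cylinder(h = 14, r = 193);
translate([193, 193, 14]) cylinder(h = 119, r = 69);
translate([193, 193, 133]) cylinder(h = 14, r = 193);


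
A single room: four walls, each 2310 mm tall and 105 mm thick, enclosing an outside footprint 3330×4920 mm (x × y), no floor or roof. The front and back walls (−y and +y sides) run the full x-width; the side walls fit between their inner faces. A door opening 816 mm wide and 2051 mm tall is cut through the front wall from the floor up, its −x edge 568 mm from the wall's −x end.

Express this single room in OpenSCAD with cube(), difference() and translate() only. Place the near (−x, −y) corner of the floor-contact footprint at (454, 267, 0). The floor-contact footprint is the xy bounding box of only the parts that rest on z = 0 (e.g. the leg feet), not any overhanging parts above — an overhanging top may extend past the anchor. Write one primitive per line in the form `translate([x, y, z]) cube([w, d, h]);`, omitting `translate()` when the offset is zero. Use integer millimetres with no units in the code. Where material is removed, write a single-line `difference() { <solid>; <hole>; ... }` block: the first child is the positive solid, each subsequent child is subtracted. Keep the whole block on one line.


difference() { translate([454, 267, 0]) cube([3330, 105, 2310]); translate([1022, 267, 0]) cube([816, 105, 2051]); }
translate([454, 5082, 0]) cube([3330, 105, 2310]);
translate([454, 372, 0]) cube([105, 4710, 2310]);
translate([3679, 372, 0]) cube([105, 4710, 2310]);


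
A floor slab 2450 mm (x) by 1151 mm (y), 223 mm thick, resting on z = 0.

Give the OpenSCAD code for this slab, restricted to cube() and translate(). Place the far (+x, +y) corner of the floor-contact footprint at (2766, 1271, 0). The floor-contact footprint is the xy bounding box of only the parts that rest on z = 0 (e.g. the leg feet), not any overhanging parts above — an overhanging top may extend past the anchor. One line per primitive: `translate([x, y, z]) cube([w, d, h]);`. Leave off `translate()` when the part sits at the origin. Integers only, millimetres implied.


translate([316, 120, 0]) cube([2450, 1151, 223]);


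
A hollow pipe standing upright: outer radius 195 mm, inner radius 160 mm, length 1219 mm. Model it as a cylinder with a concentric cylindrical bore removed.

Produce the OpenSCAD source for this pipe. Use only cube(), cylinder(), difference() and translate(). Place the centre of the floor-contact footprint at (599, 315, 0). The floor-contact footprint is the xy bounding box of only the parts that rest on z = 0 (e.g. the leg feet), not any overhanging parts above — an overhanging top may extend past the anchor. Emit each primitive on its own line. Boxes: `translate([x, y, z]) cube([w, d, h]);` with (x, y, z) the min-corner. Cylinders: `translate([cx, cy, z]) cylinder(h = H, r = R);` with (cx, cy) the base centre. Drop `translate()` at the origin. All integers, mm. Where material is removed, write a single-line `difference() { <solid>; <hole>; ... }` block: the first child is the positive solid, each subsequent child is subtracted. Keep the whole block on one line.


difference() { translate([599, 315, 0]) cylinder(h = 1219, r = 195); translate([599, 315, 0]) cylinder(h = 1219, r = 160); }
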